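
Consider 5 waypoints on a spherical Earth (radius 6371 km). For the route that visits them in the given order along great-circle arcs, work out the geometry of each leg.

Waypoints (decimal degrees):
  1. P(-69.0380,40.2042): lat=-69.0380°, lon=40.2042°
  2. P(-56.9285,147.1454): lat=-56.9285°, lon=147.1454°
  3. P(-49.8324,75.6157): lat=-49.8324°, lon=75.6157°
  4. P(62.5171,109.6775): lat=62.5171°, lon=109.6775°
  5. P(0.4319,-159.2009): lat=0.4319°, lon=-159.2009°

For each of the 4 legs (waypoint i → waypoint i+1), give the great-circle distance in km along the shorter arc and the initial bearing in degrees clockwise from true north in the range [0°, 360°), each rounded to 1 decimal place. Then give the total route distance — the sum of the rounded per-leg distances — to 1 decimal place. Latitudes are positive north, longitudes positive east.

Leg 1: φ1=-1.2049404, φ2=-0.9935898, Δφ=0.2113506, Δλ=1.8664760 rad; a=sin²(Δφ/2)+cosφ1·cosφ2·sin²(Δλ/2)=0.1371771749; c=2·atan2(√a, √(1-a))=0.758824045; dist=6371·c=4834.468 ≈ 4834.5 km; running total=4834.5 km
Leg 1 bearing: y=sinΔλ·cosφ2=0.52200481, x=cosφ1·sinφ2-sinφ1·cosφ2·cosΔλ=-0.44827377; θ=atan2(y, x)=130.6545° ≈ 130.7°
Leg 2: φ1=-0.9935898, φ2=-0.8697395, Δφ=0.1238503, Δλ=-1.2484288 rad; a=sin²(Δφ/2)+cosφ1·cosφ2·sin²(Δλ/2)=0.1240642264; c=2·atan2(√a, √(1-a))=0.719900177; dist=6371·c=4586.484 ≈ 4586.5 km; running total=9421.0 km
Leg 2 bearing: y=sinΔλ·cosφ2=-0.61179911, x=cosφ1·sinφ2-sinφ1·cosφ2·cosΔλ=-0.24574585; θ=atan2(y, x)=-111.8842° <0 so +360° → 248.1158° ≈ 248.1°
Leg 3: φ1=-0.8697395, φ2=1.0911292, Δφ=1.9608687, Δλ=0.5944906 rad; a=sin²(Δφ/2)+cosφ1·cosφ2·sin²(Δλ/2)=0.7156626146; c=2·atan2(√a, √(1-a))=2.016757481; dist=6371·c=12848.762 ≈ 12848.8 km; running total=22269.8 km
Leg 3 bearing: y=sinΔλ·cosφ2=0.25847102, x=cosφ1·sinφ2-sinφ1·cosφ2·cosΔλ=0.86437913; θ=atan2(y, x)=16.6480° ≈ 16.6°
Leg 4: φ1=1.0911292, φ2=0.0075381, Δφ=-1.0835912, Δλ=-4.6928134 rad; a=sin²(Δφ/2)+cosφ1·cosφ2·sin²(Δλ/2)=0.5011728323; c=2·atan2(√a, √(1-a))=1.573141994; dist=6371·c=10022.488 ≈ 10022.5 km; running total=32292.3 km
Leg 4 bearing: y=sinΔλ·cosφ2=0.99978000, x=cosφ1·sinφ2-sinφ1·cosφ2·cosΔλ=0.02084354; θ=atan2(y, x)=88.8057° ≈ 88.8°

Leg 1: dist=4834.5 km, bearing=130.7°
Leg 2: dist=4586.5 km, bearing=248.1°
Leg 3: dist=12848.8 km, bearing=16.6°
Leg 4: dist=10022.5 km, bearing=88.8°
Total: 32292.3 km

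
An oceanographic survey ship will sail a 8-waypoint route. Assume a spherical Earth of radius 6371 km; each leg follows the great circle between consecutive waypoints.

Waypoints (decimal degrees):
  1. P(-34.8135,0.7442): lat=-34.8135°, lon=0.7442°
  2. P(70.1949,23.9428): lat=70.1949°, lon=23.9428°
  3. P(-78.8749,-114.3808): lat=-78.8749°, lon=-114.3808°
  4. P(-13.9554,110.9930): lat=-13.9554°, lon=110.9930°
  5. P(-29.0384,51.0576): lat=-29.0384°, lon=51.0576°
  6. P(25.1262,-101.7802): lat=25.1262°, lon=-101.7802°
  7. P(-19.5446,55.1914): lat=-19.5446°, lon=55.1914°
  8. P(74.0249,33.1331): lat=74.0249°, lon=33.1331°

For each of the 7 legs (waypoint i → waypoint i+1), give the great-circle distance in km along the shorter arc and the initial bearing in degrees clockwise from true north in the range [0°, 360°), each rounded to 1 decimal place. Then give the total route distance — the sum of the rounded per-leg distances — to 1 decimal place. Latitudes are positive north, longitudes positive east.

Leg 1: φ1=-0.6076102, φ2=1.2251321, Δφ=1.8327423, Δλ=0.4048920 rad; a=sin²(Δφ/2)+cosφ1·cosφ2·sin²(Δλ/2)=0.6407263561; c=2·atan2(√a, √(1-a))=1.856104012; dist=6371·c=11825.239 ≈ 11825.2 km; running total=11825.2 km
Leg 1 bearing: y=sinΔλ·cosφ2=0.13346845, x=cosφ1·sinφ2-sinφ1·cosφ2·cosΔλ=0.95024762; θ=atan2(y, x)=7.9953° ≈ 8.0°
Leg 2: φ1=1.2251321, φ2=-1.3766267, Δφ=-2.6017588, Δλ=-2.4142023 rad; a=sin²(Δφ/2)+cosφ1·cosφ2·sin²(Δλ/2)=0.9860003438; c=2·atan2(√a, √(1-a))=2.904396713; dist=6371·c=18503.911 ≈ 18503.9 km; running total=30329.1 km
Leg 2 bearing: y=sinΔλ·cosφ2=-0.12829806, x=cosφ1·sinφ2-sinφ1·cosφ2·cosΔλ=-0.19686104; θ=atan2(y, x)=-146.9070° <0 so +360° → 213.0930° ≈ 213.1°
Leg 3: φ1=-1.3766267, φ2=-0.2435677, Δφ=1.1330590, Δλ=3.9335149 rad; a=sin²(Δφ/2)+cosφ1·cosφ2·sin²(Δλ/2)=0.4474545890; c=2·atan2(√a, √(1-a))=1.465511098; dist=6371·c=9336.771 ≈ 9336.8 km; running total=39665.9 km
Leg 3 bearing: y=sinΔλ·cosφ2=-0.69069803, x=cosφ1·sinφ2-sinφ1·cosφ2·cosΔλ=-0.71546638; θ=atan2(y, x)=-136.0091° <0 so +360° → 223.9909° ≈ 224.0°
Leg 4: φ1=-0.2435677, φ2=-0.5068157, Δφ=-0.2632480, Δλ=-1.0460701 rad; a=sin²(Δφ/2)+cosφ1·cosφ2·sin²(Δλ/2)=0.2289331221; c=2·atan2(√a, √(1-a))=0.997821989; dist=6371·c=6357.124 ≈ 6357.1 km; running total=46023.0 km
Leg 4 bearing: y=sinΔλ·cosφ2=-0.75666797, x=cosφ1·sinφ2-sinφ1·cosφ2·cosΔλ=-0.36543752; θ=atan2(y, x)=-115.7785° <0 so +360° → 244.2215° ≈ 244.2°
Leg 5: φ1=-0.5068157, φ2=0.4385349, Δφ=0.9453506, Δλ=-2.6675228 rad; a=sin²(Δφ/2)+cosφ1·cosφ2·sin²(Δλ/2)=0.9551871422; c=2·atan2(√a, √(1-a))=2.714984027; dist=6371·c=17297.163 ≈ 17297.2 km; running total=63320.2 km
Leg 5 bearing: y=sinΔλ·cosφ2=-0.41331357, x=cosφ1·sinφ2-sinφ1·cosφ2·cosΔλ=-0.01976254; θ=atan2(y, x)=-92.7375° <0 so +360° → 267.2625° ≈ 267.3°
Leg 6: φ1=0.4385349, φ2=-0.3411176, Δφ=-0.7796525, Δλ=2.7396713 rad; a=sin²(Δφ/2)+cosφ1·cosφ2·sin²(Δλ/2)=0.9636337141; c=2·atan2(√a, √(1-a))=2.757843377; dist=6371·c=17570.220 ≈ 17570.2 km; running total=80890.4 km
Leg 6 bearing: y=sinΔλ·cosφ2=0.36864767, x=cosφ1·sinφ2-sinφ1·cosφ2·cosΔλ=0.06537593; θ=atan2(y, x)=79.9437° ≈ 79.9°
Leg 7: φ1=-0.3411176, φ2=1.2919782, Δφ=1.6330959, Δλ=-0.3849900 rad; a=sin²(Δφ/2)+cosφ1·cosφ2·sin²(Δλ/2)=0.5406219742; c=2·atan2(√a, √(1-a))=1.652129918; dist=6371·c=10525.720 ≈ 10525.7 km; running total=91416.1 km
Leg 7 bearing: y=sinΔλ·cosφ2=-0.10335867, x=cosφ1·sinφ2-sinφ1·cosφ2·cosΔλ=0.99132054; θ=atan2(y, x)=-5.9524° <0 so +360° → 354.0476° ≈ 354.0°

Leg 1: dist=11825.2 km, bearing=8.0°
Leg 2: dist=18503.9 km, bearing=213.1°
Leg 3: dist=9336.8 km, bearing=224.0°
Leg 4: dist=6357.1 km, bearing=244.2°
Leg 5: dist=17297.2 km, bearing=267.3°
Leg 6: dist=17570.2 km, bearing=79.9°
Leg 7: dist=10525.7 km, bearing=354.0°
Total: 91416.1 km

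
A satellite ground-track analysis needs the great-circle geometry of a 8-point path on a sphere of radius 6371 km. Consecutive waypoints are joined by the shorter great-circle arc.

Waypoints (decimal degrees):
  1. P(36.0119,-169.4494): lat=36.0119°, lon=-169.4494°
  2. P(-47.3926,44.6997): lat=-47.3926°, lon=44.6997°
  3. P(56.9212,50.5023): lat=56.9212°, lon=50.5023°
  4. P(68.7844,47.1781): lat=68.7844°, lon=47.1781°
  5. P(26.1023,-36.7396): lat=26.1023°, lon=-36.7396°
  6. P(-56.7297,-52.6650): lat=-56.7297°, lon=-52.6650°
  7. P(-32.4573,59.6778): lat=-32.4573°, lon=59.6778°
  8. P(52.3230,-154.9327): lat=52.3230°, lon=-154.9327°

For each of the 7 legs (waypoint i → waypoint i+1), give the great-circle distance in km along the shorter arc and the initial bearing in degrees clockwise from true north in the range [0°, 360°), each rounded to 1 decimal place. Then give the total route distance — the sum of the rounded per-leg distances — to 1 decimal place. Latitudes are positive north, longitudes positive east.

Leg 1: dist=16942.2 km, bearing=235.0°
Leg 2: dist=11611.6 km, bearing=3.3°
Leg 3: dist=1329.4 km, bearing=354.2°
Leg 4: dist=7072.3 km, bearing=274.5°
Leg 5: dist=9331.8 km, bearing=188.7°
Leg 6: dist=8247.6 km, bearing=125.8°
Leg 7: dist=16471.0 km, bearing=41.1°
Total: 71005.9 km

Leg 1: φ1=0.6285262, φ2=-0.8271569, Δφ=-1.4556831, Δλ=3.7376069 rad; a=sin²(Δφ/2)+cosφ1·cosφ2·sin²(Δλ/2)=0.9429602774; c=2·atan2(√a, √(1-a))=2.659271243; dist=6371·c=16942.217 ≈ 16942.2 km; running total=16942.2 km
Leg 1 bearing: y=sinΔλ·cosφ2=-0.38001661, x=cosφ1·sinφ2-sinφ1·cosφ2·cosΔλ=-0.26595516; θ=atan2(y, x)=-124.9863° <0 so +360° → 235.0137° ≈ 235.0°
Leg 2: φ1=-0.8271569, φ2=0.9934624, Δφ=1.8206193, Δλ=0.1012745 rad; a=sin²(Δφ/2)+cosφ1·cosφ2·sin²(Δλ/2)=0.6245627980; c=2·atan2(√a, √(1-a))=1.822573607; dist=6371·c=11611.616 ≈ 11611.6 km; running total=28553.8 km
Leg 2 bearing: y=sinΔλ·cosφ2=0.05518035, x=cosφ1·sinφ2-sinφ1·cosφ2·cosΔλ=0.96689791; θ=atan2(y, x)=3.2663° ≈ 3.3°
Leg 3: φ1=0.9934624, φ2=1.2005143, Δφ=0.2070519, Δλ=-0.0580182 rad; a=sin²(Δφ/2)+cosφ1·cosφ2·sin²(Δλ/2)=0.0108455519; c=2·atan2(√a, √(1-a))=0.208662301; dist=6371·c=1329.388 ≈ 1329.4 km; running total=29883.2 km
Leg 3 bearing: y=sinΔλ·cosφ2=-0.02098377, x=cosφ1·sinφ2-sinφ1·cosφ2·cosΔλ=0.20608587; θ=atan2(y, x)=-5.8138° <0 so +360° → 354.1862° ≈ 354.2°
Leg 4: φ1=1.2005143, φ2=0.4555711, Δφ=-0.7449432, Δλ=-1.4646402 rad; a=sin²(Δφ/2)+cosφ1·cosφ2·sin²(Δλ/2)=0.2777055570; c=2·atan2(√a, √(1-a))=1.110081087; dist=6371·c=7072.327 ≈ 7072.3 km; running total=36955.5 km
Leg 4 bearing: y=sinΔλ·cosφ2=-0.89295477, x=cosφ1·sinφ2-sinφ1·cosφ2·cosΔλ=0.07051597; θ=atan2(y, x)=-85.4848° <0 so +360° → 274.5152° ≈ 274.5°
Leg 5: φ1=0.4555711, φ2=-0.9901200, Δφ=-1.4456911, Δλ=-0.2779507 rad; a=sin²(Δφ/2)+cosφ1·cosφ2·sin²(Δλ/2)=0.4470642401; c=2·atan2(√a, √(1-a))=1.464726021; dist=6371·c=9331.769 ≈ 9331.8 km; running total=46287.3 km
Leg 5 bearing: y=sinΔλ·cosφ2=-0.15052503, x=cosφ1·sinφ2-sinφ1·cosφ2·cosΔλ=-0.98292087; θ=atan2(y, x)=-171.2933° <0 so +360° → 188.7067° ≈ 188.7°
Leg 6: φ1=-0.9901200, φ2=-0.5664868, Δφ=0.4236333, Δλ=1.9607518 rad; a=sin²(Δφ/2)+cosφ1·cosφ2·sin²(Δλ/2)=0.3636310711; c=2·atan2(√a, √(1-a))=1.294558694; dist=6371·c=8247.633 ≈ 8247.6 km; running total=54534.9 km
Leg 6 bearing: y=sinΔλ·cosφ2=0.78044483, x=cosφ1·sinφ2-sinφ1·cosφ2·cosΔλ=-0.56260104; θ=atan2(y, x)=125.7868° ≈ 125.8°
Leg 7: φ1=-0.5664868, φ2=0.9132086, Δφ=1.4796954, Δλ=-3.7456598 rad; a=sin²(Δφ/2)+cosφ1·cosφ2·sin²(Δλ/2)=0.9246117879; c=2·atan2(√a, √(1-a))=2.585309470; dist=6371·c=16471.007 ≈ 16471.0 km; running total=71005.9 km
Leg 7 bearing: y=sinΔλ·cosφ2=0.34716361, x=cosφ1·sinφ2-sinφ1·cosφ2·cosΔλ=0.39786523; θ=atan2(y, x)=41.1068° ≈ 41.1°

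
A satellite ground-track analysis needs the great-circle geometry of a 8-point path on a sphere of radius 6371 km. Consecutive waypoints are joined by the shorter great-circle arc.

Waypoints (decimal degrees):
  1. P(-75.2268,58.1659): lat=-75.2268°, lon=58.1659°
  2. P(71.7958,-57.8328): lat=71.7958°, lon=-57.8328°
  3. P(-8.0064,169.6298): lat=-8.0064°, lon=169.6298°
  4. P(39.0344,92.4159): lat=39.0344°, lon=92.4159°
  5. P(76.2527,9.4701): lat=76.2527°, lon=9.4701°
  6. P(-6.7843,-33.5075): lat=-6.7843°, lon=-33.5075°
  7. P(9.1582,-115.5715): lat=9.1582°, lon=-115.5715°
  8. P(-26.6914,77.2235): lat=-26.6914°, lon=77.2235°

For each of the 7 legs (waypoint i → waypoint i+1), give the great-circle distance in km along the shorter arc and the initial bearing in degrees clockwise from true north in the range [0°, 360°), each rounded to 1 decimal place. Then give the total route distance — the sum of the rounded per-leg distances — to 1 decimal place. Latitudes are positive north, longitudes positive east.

Leg 1: φ1=-1.3129553, φ2=1.2530731, Δφ=2.5660284, Δλ=-2.0245592 rad; a=sin²(Δφ/2)+cosφ1·cosφ2·sin²(Δλ/2)=0.9767329900; c=2·atan2(√a, √(1-a))=2.835326530; dist=6371·c=18063.865 ≈ 18063.9 km; running total=18063.9 km
Leg 1 bearing: y=sinΔλ·cosφ2=-0.28079046, x=cosφ1·sinφ2-sinφ1·cosφ2·cosΔλ=0.10981504; θ=atan2(y, x)=-68.6399° <0 so +360° → 291.3601° ≈ 291.4°
Leg 2: φ1=1.2530731, φ2=-0.1397380, Δφ=-1.3928111, Δλ=3.9699713 rad; a=sin²(Δφ/2)+cosφ1·cosφ2·sin²(Δλ/2)=0.6707307314; c=2·atan2(√a, √(1-a))=1.919267706; dist=6371·c=12227.655 ≈ 12227.7 km; running total=30291.6 km
Leg 2 bearing: y=sinΔλ·cosφ2=-0.72965389, x=cosφ1·sinφ2-sinφ1·cosφ2·cosΔλ=0.59246036; θ=atan2(y, x)=-50.9243° <0 so +360° → 309.0757° ≈ 309.1°
Leg 3: φ1=-0.1397380, φ2=0.6812788, Δφ=0.8210168, Δλ=-1.3476368 rad; a=sin²(Δφ/2)+cosφ1·cosφ2·sin²(Δλ/2)=0.4587433561; c=2·atan2(√a, √(1-a))=1.488189120; dist=6371·c=9481.253 ≈ 9481.3 km; running total=39772.9 km
Leg 3 bearing: y=sinΔλ·cosφ2=-0.75750652, x=cosφ1·sinφ2-sinφ1·cosφ2·cosΔλ=0.64759202; θ=atan2(y, x)=-49.4729° <0 so +360° → 310.5271° ≈ 310.5°
Leg 4: φ1=0.6812788, φ2=1.3308607, Δφ=0.6495819, Δλ=-1.4476773 rad; a=sin²(Δφ/2)+cosφ1·cosφ2·sin²(Δλ/2)=0.1827925728; c=2·atan2(√a, √(1-a))=0.883545029; dist=6371·c=5629.065 ≈ 5629.1 km; running total=45402.0 km
Leg 4 bearing: y=sinΔλ·cosφ2=-0.23584128, x=cosφ1·sinφ2-sinφ1·cosφ2·cosΔλ=0.73613632; θ=atan2(y, x)=-17.7643° <0 so +360° → 342.2357° ≈ 342.2°
Leg 5: φ1=1.3308607, φ2=-0.1184084, Δφ=-1.4492691, Δλ=-0.7501006 rad; a=sin²(Δφ/2)+cosφ1·cosφ2·sin²(Δλ/2)=0.4710514262; c=2·atan2(√a, √(1-a))=1.512866784; dist=6371·c=9638.474 ≈ 9638.5 km; running total=55040.5 km
Leg 5 bearing: y=sinΔλ·cosφ2=-0.67693897, x=cosφ1·sinφ2-sinφ1·cosφ2·cosΔλ=-0.73375851; θ=atan2(y, x)=-137.3065° <0 so +360° → 222.6935° ≈ 222.7°
Leg 6: φ1=-0.1184084, φ2=0.1598407, Δφ=0.2782491, Δλ=-1.4322870 rad; a=sin²(Δφ/2)+cosφ1·cosφ2·sin²(Δλ/2)=0.4417247655; c=2·atan2(√a, √(1-a))=1.453980361; dist=6371·c=9263.309 ≈ 9263.3 km; running total=64303.8 km
Leg 6 bearing: y=sinΔλ·cosφ2=-0.97779763, x=cosφ1·sinφ2-sinφ1·cosφ2·cosΔλ=0.17414871; θ=atan2(y, x)=-79.9013° <0 so +360° → 280.0987° ≈ 280.1°
Leg 7: φ1=0.1598407, φ2=-0.4658528, Δφ=-0.6256936, Δλ=3.3649075 rad; a=sin²(Δφ/2)+cosφ1·cosφ2·sin²(Δλ/2)=0.9658200445; c=2·atan2(√a, √(1-a))=2.769696768; dist=6371·c=17645.738 ≈ 17645.7 km; running total=81949.5 km
Leg 7 bearing: y=sinΔλ·cosφ2=-0.19786400, x=cosφ1·sinφ2-sinφ1·cosφ2·cosΔλ=-0.30478941; θ=atan2(y, x)=-147.0091° <0 so +360° → 212.9909° ≈ 213.0°

Leg 1: dist=18063.9 km, bearing=291.4°
Leg 2: dist=12227.7 km, bearing=309.1°
Leg 3: dist=9481.3 km, bearing=310.5°
Leg 4: dist=5629.1 km, bearing=342.2°
Leg 5: dist=9638.5 km, bearing=222.7°
Leg 6: dist=9263.3 km, bearing=280.1°
Leg 7: dist=17645.7 km, bearing=213.0°
Total: 81949.5 km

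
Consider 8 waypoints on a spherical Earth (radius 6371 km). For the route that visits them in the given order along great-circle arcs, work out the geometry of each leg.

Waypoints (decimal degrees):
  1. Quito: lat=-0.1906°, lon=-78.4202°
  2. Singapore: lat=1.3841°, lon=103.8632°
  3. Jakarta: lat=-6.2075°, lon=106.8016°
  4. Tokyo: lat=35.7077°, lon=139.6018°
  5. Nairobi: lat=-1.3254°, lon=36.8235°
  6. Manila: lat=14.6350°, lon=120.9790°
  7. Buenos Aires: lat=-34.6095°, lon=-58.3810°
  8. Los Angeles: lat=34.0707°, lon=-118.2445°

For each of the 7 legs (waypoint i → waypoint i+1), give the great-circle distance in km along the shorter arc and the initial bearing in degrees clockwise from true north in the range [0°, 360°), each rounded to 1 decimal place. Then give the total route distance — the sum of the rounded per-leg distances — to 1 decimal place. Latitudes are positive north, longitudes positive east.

Leg 1: dist=19728.6 km, bearing=297.6°
Leg 2: dist=905.0 km, bearing=158.9°
Leg 3: dist=5784.0 km, bearing=33.9°
Leg 4: dist=11245.2 km, bearing=276.5°
Leg 5: dist=9416.4 km, bearing=75.2°
Leg 6: dist=17793.1 km, bearing=181.5°
Leg 7: dist=9854.0 km, bearing=314.2°
Total: 74726.3 km

Leg 1: φ1=-0.0033266, φ2=0.0241571, Δφ=0.0274837, Δλ=3.1814455 rad; a=sin²(Δφ/2)+cosφ1·cosφ2·sin²(Δλ/2)=0.9994946346; c=2·atan2(√a, √(1-a))=3.096628201; dist=6371·c=19728.618 ≈ 19728.6 km; running total=19728.6 km
Leg 1 bearing: y=sinΔλ·cosφ2=-0.03983067, x=cosφ1·sinφ2-sinφ1·cosφ2·cosΔλ=0.02083164; θ=atan2(y, x)=-62.3902° <0 so +360° → 297.6098° ≈ 297.6°
Leg 2: φ1=0.0241571, φ2=-0.1083413, Δφ=-0.1324984, Δλ=0.0512848 rad; a=sin²(Δφ/2)+cosφ1·cosφ2·sin²(Δλ/2)=0.0050358827; c=2·atan2(√a, √(1-a))=0.142047299; dist=6371·c=904.983 ≈ 905.0 km; running total=20633.6 km
Leg 2 bearing: y=sinΔλ·cosφ2=0.05096172, x=cosφ1·sinφ2-sinφ1·cosφ2·cosΔλ=-0.13207950; θ=atan2(y, x)=158.9013° ≈ 158.9°
Leg 3: φ1=-0.1083413, φ2=0.6232169, Δφ=0.7315582, Δλ=0.5724715 rad; a=sin²(Δφ/2)+cosφ1·cosφ2·sin²(Δλ/2)=0.1922844273; c=2·atan2(√a, √(1-a))=0.907863471; dist=6371·c=5783.998 ≈ 5784.0 km; running total=26417.6 km
Leg 3 bearing: y=sinΔλ·cosφ2=0.43987221, x=cosφ1·sinφ2-sinφ1·cosφ2·cosΔλ=0.65403130; θ=atan2(y, x)=33.9230° ≈ 33.9°
Leg 4: φ1=0.6232169, φ2=-0.0231326, Δφ=-0.6463495, Δλ=-1.7938197 rad; a=sin²(Δφ/2)+cosφ1·cosφ2·sin²(Δλ/2)=0.5965253471; c=2·atan2(√a, √(1-a))=1.765066710; dist=6371·c=11245.240 ≈ 11245.2 km; running total=37662.8 km
Leg 4 bearing: y=sinΔλ·cosφ2=-0.97497227, x=cosφ1·sinφ2-sinφ1·cosφ2·cosΔλ=0.11027464; θ=atan2(y, x)=-83.5470° <0 so +360° → 276.4530° ≈ 276.5°
Leg 5: φ1=-0.0231326, φ2=0.2554289, Δφ=0.2785615, Δλ=1.4687906 rad; a=sin²(Δφ/2)+cosφ1·cosφ2·sin²(Δλ/2)=0.4536727040; c=2·atan2(√a, √(1-a))=1.478008649; dist=6371·c=9416.393 ≈ 9416.4 km; running total=47079.2 km
Leg 5 bearing: y=sinΔλ·cosφ2=0.96252558, x=cosφ1·sinφ2-sinφ1·cosφ2·cosΔλ=0.25487179; θ=atan2(y, x)=75.1688° ≈ 75.2°
Leg 6: φ1=0.2554289, φ2=-0.6040497, Δφ=-0.8594787, Δλ=-3.1304225 rad; a=sin²(Δφ/2)+cosφ1·cosφ2·sin²(Δλ/2)=0.9698975336; c=2·atan2(√a, √(1-a))=2.792826460; dist=6371·c=17793.097 ≈ 17793.1 km; running total=64872.3 km
Leg 6 bearing: y=sinΔλ·cosφ2=-0.00919328, x=cosφ1·sinφ2-sinφ1·cosφ2·cosΔλ=-0.34161486; θ=atan2(y, x)=-178.4585° <0 so +360° → 181.5415° ≈ 181.5°
Leg 7: φ1=-0.6040497, φ2=0.5946459, Δφ=1.1986956, Δλ=-1.0448152 rad; a=sin²(Δφ/2)+cosφ1·cosφ2·sin²(Δλ/2)=0.4879517084; c=2·atan2(√a, √(1-a))=1.546697411; dist=6371·c=9854.009 ≈ 9854.0 km; running total=74726.3 km
Leg 7 bearing: y=sinΔλ·cosφ2=-0.71638073, x=cosφ1·sinφ2-sinφ1·cosφ2·cosΔλ=0.69729334; θ=atan2(y, x)=-45.7736° <0 so +360° → 314.2264° ≈ 314.2°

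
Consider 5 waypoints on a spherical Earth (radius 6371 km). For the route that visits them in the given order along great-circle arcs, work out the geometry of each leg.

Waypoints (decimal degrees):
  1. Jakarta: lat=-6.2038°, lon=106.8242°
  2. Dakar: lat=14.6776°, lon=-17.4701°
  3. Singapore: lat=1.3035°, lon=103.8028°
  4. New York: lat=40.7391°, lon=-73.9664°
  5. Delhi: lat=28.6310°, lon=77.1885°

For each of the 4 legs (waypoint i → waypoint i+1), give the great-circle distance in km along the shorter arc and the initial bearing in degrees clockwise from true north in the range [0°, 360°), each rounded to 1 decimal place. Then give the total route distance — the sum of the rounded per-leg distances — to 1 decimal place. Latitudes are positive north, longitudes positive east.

Leg 1: φ1=-0.1082767, φ2=0.2561724, Δφ=0.3644492, Δλ=-2.1693448 rad; a=sin²(Δφ/2)+cosφ1·cosφ2·sin²(Δλ/2)=0.7846232652; c=2·atan2(√a, √(1-a))=2.176385447; dist=6371·c=13865.752 ≈ 13865.8 km; running total=13865.8 km
Leg 1 bearing: y=sinΔλ·cosφ2=-0.79919436, x=cosφ1·sinφ2-sinφ1·cosφ2·cosΔλ=0.19299419; θ=atan2(y, x)=-76.4238° <0 so +360° → 283.5762° ≈ 283.6°
Leg 2: φ1=0.2561724, φ2=0.0227504, Δφ=-0.2334221, Δλ=2.1166114 rad; a=sin²(Δφ/2)+cosφ1·cosφ2·sin²(Δλ/2)=0.7481403176; c=2·atan2(√a, √(1-a))=2.090105648; dist=6371·c=13316.063 ≈ 13316.1 km; running total=27181.9 km
Leg 2 bearing: y=sinΔλ·cosφ2=0.85448328, x=cosφ1·sinφ2-sinφ1·cosφ2·cosΔλ=0.15350523; θ=atan2(y, x)=79.8156° ≈ 79.8°
Leg 3: φ1=0.0227504, φ2=0.7110314, Δφ=0.6882811, Δλ=-3.1026578 rad; a=sin²(Δφ/2)+cosφ1·cosφ2·sin²(Δλ/2)=0.8710365190; c=2·atan2(√a, √(1-a))=2.406954028; dist=6371·c=15334.704 ≈ 15334.7 km; running total=42516.6 km
Leg 3 bearing: y=sinΔλ·cosφ2=-0.02949303, x=cosφ1·sinφ2-sinφ1·cosφ2·cosΔλ=0.66966989; θ=atan2(y, x)=-2.5217° <0 so +360° → 357.4783° ≈ 357.5°
Leg 4: φ1=0.7110314, φ2=0.4997052, Δφ=-0.2113262, Δλ=2.6381507 rad; a=sin²(Δφ/2)+cosφ1·cosφ2·sin²(Δλ/2)=0.6349082414; c=2·atan2(√a, √(1-a))=1.843998767; dist=6371·c=11748.116 ≈ 11748.1 km; running total=54264.7 km
Leg 4 bearing: y=sinΔλ·cosφ2=0.42345199, x=cosφ1·sinφ2-sinφ1·cosφ2·cosΔλ=0.86480488; θ=atan2(y, x)=26.0887° ≈ 26.1°

Leg 1: dist=13865.8 km, bearing=283.6°
Leg 2: dist=13316.1 km, bearing=79.8°
Leg 3: dist=15334.7 km, bearing=357.5°
Leg 4: dist=11748.1 km, bearing=26.1°
Total: 54264.7 km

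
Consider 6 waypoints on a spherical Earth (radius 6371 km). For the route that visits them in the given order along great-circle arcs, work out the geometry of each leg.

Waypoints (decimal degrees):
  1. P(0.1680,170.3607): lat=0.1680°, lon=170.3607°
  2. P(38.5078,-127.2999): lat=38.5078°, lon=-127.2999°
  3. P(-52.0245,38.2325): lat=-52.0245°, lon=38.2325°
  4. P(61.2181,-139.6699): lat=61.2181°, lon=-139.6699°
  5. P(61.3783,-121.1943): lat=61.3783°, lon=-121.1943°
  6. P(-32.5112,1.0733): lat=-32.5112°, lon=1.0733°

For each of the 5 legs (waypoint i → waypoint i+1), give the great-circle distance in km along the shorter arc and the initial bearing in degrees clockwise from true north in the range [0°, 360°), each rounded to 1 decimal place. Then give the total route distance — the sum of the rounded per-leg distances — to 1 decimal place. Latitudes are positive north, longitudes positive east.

Leg 1: dist=7626.5 km, bearing=48.1°
Leg 2: dist=18140.7 km, bearing=148.0°
Leg 3: dist=18984.9 km, bearing=353.7°
Leg 4: dist=983.5 km, bearing=80.9°
Leg 5: dist=14836.6 km, bearing=79.1°
Total: 60572.2 km

Leg 1: φ1=0.0029322, φ2=0.6720879, Δφ=0.6691557, Δλ=-5.1951575 rad; a=sin²(Δφ/2)+cosφ1·cosφ2·sin²(Δλ/2)=0.3174513445; c=2·atan2(√a, √(1-a))=1.197058999; dist=6371·c=7626.463 ≈ 7626.5 km; running total=7626.5 km
Leg 1 bearing: y=sinΔλ·cosφ2=0.69309121, x=cosφ1·sinφ2-sinφ1·cosφ2·cosΔλ=0.62155332; θ=atan2(y, x)=48.1147° ≈ 48.1°
Leg 2: φ1=0.6720879, φ2=-0.9079988, Δφ=-1.5800867, Δλ=2.8890854 rad; a=sin²(Δφ/2)+cosφ1·cosφ2·sin²(Δλ/2)=0.9785164207; c=2·atan2(√a, √(1-a))=2.847387182; dist=6371·c=18140.704 ≈ 18140.7 km; running total=25767.2 km
Leg 2 bearing: y=sinΔλ·cosφ2=0.15372804, x=cosφ1·sinφ2-sinφ1·cosφ2·cosΔλ=-0.24587767; θ=atan2(y, x)=147.9855° ≈ 148.0°
Leg 3: φ1=-0.9079988, φ2=1.0684574, Δφ=1.9764562, Δλ=-3.1049826 rad; a=sin²(Δφ/2)+cosφ1·cosφ2·sin²(Δλ/2)=0.9934777996; c=2·atan2(√a, √(1-a))=2.979896276; dist=6371·c=18984.919 ≈ 18984.9 km; running total=44752.1 km
Leg 3 bearing: y=sinΔλ·cosφ2=-0.01762294, x=cosφ1·sinφ2-sinφ1·cosφ2·cosΔλ=0.16002524; θ=atan2(y, x)=-6.2844° <0 so +360° → 353.7156° ≈ 353.7°
Leg 4: φ1=1.0684574, φ2=1.0712534, Δφ=0.0027960, Δλ=0.3224601 rad; a=sin²(Δφ/2)+cosφ1·cosφ2·sin²(Δλ/2)=0.0059456748; c=2·atan2(√a, √(1-a))=0.154369635; dist=6371·c=983.489 ≈ 983.5 km; running total=45735.6 km
Leg 4 bearing: y=sinΔλ·cosφ2=0.15180319, x=cosφ1·sinφ2-sinφ1·cosφ2·cosΔλ=0.02443538; θ=atan2(y, x)=80.8557° ≈ 80.9°
Leg 5: φ1=1.0712534, φ2=-0.5674275, Δφ=-1.6386809, Δλ=2.1339722 rad; a=sin²(Δφ/2)+cosφ1·cosφ2·sin²(Δλ/2)=0.8437241030; c=2·atan2(√a, √(1-a))=2.328765771; dist=6371·c=14836.567 ≈ 14836.6 km; running total=60572.2 km
Leg 5 bearing: y=sinΔλ·cosφ2=0.71305251, x=cosφ1·sinφ2-sinφ1·cosφ2·cosΔλ=0.13773555; θ=atan2(y, x)=79.0672° ≈ 79.1°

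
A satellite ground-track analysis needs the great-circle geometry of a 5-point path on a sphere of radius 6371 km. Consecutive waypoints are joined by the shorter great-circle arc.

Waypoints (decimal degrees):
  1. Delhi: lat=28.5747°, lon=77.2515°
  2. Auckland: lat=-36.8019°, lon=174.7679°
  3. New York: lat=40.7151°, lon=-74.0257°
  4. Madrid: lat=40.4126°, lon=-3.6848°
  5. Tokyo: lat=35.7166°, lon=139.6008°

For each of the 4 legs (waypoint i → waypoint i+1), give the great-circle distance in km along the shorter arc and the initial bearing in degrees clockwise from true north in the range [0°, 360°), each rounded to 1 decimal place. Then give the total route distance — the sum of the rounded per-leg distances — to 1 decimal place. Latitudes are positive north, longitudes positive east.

Leg 1: φ1=0.4987226, φ2=-0.6423143, Δφ=-1.1410369, Δλ=1.7019823 rad; a=sin²(Δφ/2)+cosφ1·cosφ2·sin²(Δλ/2)=0.6892555729; c=2·atan2(√a, √(1-a))=1.958983559; dist=6371·c=12480.684 ≈ 12480.7 km; running total=12480.7 km
Leg 1 bearing: y=sinΔλ·cosφ2=0.79383136, x=cosφ1·sinφ2-sinφ1·cosφ2·cosΔλ=-0.47598433; θ=atan2(y, x)=120.9471° ≈ 120.9°
Leg 2: φ1=-0.6423143, φ2=0.7106126, Δφ=1.3529269, Δλ=-4.3422675 rad; a=sin²(Δφ/2)+cosφ1·cosφ2·sin²(Δλ/2)=0.8051479140; c=2·atan2(√a, √(1-a))=2.227230302; dist=6371·c=14189.684 ≈ 14189.7 km; running total=26670.4 km
Leg 2 bearing: y=sinΔλ·cosφ2=0.70663581, x=cosφ1·sinφ2-sinφ1·cosφ2·cosΔλ=0.35805702; θ=atan2(y, x)=63.1284° ≈ 63.1°
Leg 3: φ1=0.7106126, φ2=0.7053329, Δφ=-0.0052796, Δλ=1.2276803 rad; a=sin²(Δφ/2)+cosφ1·cosφ2·sin²(Δλ/2)=0.1914851973; c=2·atan2(√a, √(1-a))=0.905833849; dist=6371·c=5771.067 ≈ 5771.1 km; running total=32441.5 km
Leg 3 bearing: y=sinΔλ·cosφ2=0.71701471, x=cosφ1·sinφ2-sinφ1·cosφ2·cosΔλ=0.32429056; θ=atan2(y, x)=65.6638° ≈ 65.7°
Leg 4: φ1=0.7053329, φ2=0.6233723, Δφ=-0.0819607, Δλ=2.5008055 rad; a=sin²(Δφ/2)+cosφ1·cosφ2·sin²(Δλ/2)=0.5585502369; c=2·atan2(√a, √(1-a))=1.688166089; dist=6371·c=10755.306 ≈ 10755.3 km; running total=43196.8 km
Leg 4 bearing: y=sinΔλ·cosφ2=0.48538407, x=cosφ1·sinφ2-sinφ1·cosφ2·cosΔλ=0.86642356; θ=atan2(y, x)=29.2582° ≈ 29.3°

Leg 1: dist=12480.7 km, bearing=120.9°
Leg 2: dist=14189.7 km, bearing=63.1°
Leg 3: dist=5771.1 km, bearing=65.7°
Leg 4: dist=10755.3 km, bearing=29.3°
Total: 43196.8 km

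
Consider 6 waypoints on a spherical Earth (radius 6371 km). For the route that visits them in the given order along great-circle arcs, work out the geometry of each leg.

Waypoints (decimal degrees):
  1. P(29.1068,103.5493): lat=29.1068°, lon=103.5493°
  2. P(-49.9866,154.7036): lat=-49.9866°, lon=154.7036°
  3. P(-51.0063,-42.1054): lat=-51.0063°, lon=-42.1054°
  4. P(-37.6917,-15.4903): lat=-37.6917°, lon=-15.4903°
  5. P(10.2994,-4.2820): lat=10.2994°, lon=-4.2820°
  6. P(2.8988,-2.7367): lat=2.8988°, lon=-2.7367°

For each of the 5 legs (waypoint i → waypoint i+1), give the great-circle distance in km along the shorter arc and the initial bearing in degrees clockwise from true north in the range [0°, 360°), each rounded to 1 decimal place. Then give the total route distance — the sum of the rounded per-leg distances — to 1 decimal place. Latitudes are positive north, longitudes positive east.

Leg 1: φ1=0.5080095, φ2=-0.8724308, Δφ=-1.3804402, Δλ=0.8928110 rad; a=sin²(Δφ/2)+cosφ1·cosφ2·sin²(Δλ/2)=0.5101024481; c=2·atan2(√a, √(1-a))=1.591002598; dist=6371·c=10136.278 ≈ 10136.3 km; running total=10136.3 km
Leg 1 bearing: y=sinΔλ·cosφ2=0.50076689, x=cosφ1·sinφ2-sinφ1·cosφ2·cosΔλ=-0.86534634; θ=atan2(y, x)=149.9425° ≈ 149.9°
Leg 2: φ1=-0.8724308, φ2=-0.8902279, Δφ=-0.0177971, Δλ=-3.4349650 rad; a=sin²(Δφ/2)+cosφ1·cosφ2·sin²(Δλ/2)=0.3960133595; c=2·atan2(√a, √(1-a))=1.361293850; dist=6371·c=8672.803 ≈ 8672.8 km; running total=18809.1 km
Leg 2 bearing: y=sinΔλ·cosφ2=0.18196352, x=cosφ1·sinφ2-sinφ1·cosφ2·cosΔλ=-0.96106003; θ=atan2(y, x)=169.2787° ≈ 169.3°
Leg 3: φ1=-0.8902279, φ2=-0.6578443, Δφ=0.2323836, Δλ=0.4645211 rad; a=sin²(Δφ/2)+cosφ1·cosφ2·sin²(Δλ/2)=0.0398207021; c=2·atan2(√a, √(1-a))=0.401799881; dist=6371·c=2559.867 ≈ 2559.9 km; running total=21369.0 km
Leg 3 bearing: y=sinΔλ·cosφ2=0.35450365, x=cosφ1·sinφ2-sinφ1·cosφ2·cosΔλ=0.16512788; θ=atan2(y, x)=65.0239° ≈ 65.0°
Leg 4: φ1=-0.6578443, φ2=0.1797584, Δφ=0.8376027, Δλ=0.1956217 rad; a=sin²(Δφ/2)+cosφ1·cosφ2·sin²(Δλ/2)=0.1728017328; c=2·atan2(√a, √(1-a))=0.857412057; dist=6371·c=5462.572 ≈ 5462.6 km; running total=26831.6 km
Leg 4 bearing: y=sinΔλ·cosφ2=0.19124445, x=cosφ1·sinφ2-sinφ1·cosφ2·cosΔλ=0.73156732; θ=atan2(y, x)=14.6503° ≈ 14.7°
Leg 5: φ1=0.1797584, φ2=0.0505936, Δφ=-0.1291648, Δλ=0.0269706 rad; a=sin²(Δφ/2)+cosφ1·cosφ2·sin²(Δλ/2)=0.0043437762; c=2·atan2(√a, √(1-a))=0.131910276; dist=6371·c=840.400 ≈ 840.4 km; running total=27672.0 km
Leg 5 bearing: y=sinΔλ·cosφ2=0.02693280, x=cosφ1·sinφ2-sinφ1·cosφ2·cosΔλ=-0.12874104; θ=atan2(y, x)=168.1841° ≈ 168.2°

Leg 1: dist=10136.3 km, bearing=149.9°
Leg 2: dist=8672.8 km, bearing=169.3°
Leg 3: dist=2559.9 km, bearing=65.0°
Leg 4: dist=5462.6 km, bearing=14.7°
Leg 5: dist=840.4 km, bearing=168.2°
Total: 27672.0 km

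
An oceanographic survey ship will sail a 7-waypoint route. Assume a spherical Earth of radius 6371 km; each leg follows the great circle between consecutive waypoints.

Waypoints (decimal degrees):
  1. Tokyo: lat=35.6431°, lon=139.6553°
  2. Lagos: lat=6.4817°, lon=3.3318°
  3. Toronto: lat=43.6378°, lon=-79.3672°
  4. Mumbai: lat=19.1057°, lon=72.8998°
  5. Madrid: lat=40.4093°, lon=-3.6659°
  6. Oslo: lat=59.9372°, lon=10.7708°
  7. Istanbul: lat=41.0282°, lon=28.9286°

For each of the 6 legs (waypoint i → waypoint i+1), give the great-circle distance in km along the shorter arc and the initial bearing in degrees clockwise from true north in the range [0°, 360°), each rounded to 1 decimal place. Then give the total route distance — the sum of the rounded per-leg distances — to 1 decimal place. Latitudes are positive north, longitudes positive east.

Leg 1: φ1=0.6220895, φ2=0.1131270, Δφ=-0.5089624, Δλ=-2.3792939 rad; a=sin²(Δφ/2)+cosφ1·cosφ2·sin²(Δλ/2)=0.7591095804; c=2·atan2(√a, √(1-a))=2.115563711; dist=6371·c=13478.256 ≈ 13478.3 km; running total=13478.3 km
Leg 1 bearing: y=sinΔλ·cosφ2=-0.68617158, x=cosφ1·sinφ2-sinφ1·cosφ2·cosΔλ=0.51050707; θ=atan2(y, x)=-53.3510° <0 so +360° → 306.6490° ≈ 306.6°
Leg 2: φ1=0.1131270, φ2=0.7616233, Δφ=0.6484963, Δλ=-1.4433698 rad; a=sin²(Δφ/2)+cosφ1·cosφ2·sin²(Δλ/2)=0.4153571782; c=2·atan2(√a, √(1-a))=1.400691521; dist=6371·c=8923.806 ≈ 8923.8 km; running total=22402.1 km
Leg 2 bearing: y=sinΔλ·cosφ2=-0.71784901, x=cosφ1·sinφ2-sinφ1·cosφ2·cosΔλ=0.67530377; θ=atan2(y, x)=-46.7492° <0 so +360° → 313.2508° ≈ 313.3°
Leg 3: φ1=0.7616233, φ2=0.3334574, Δφ=-0.4281659, Δλ=2.6575605 rad; a=sin²(Δφ/2)+cosφ1·cosφ2·sin²(Δλ/2)=0.6897089034; c=2·atan2(√a, √(1-a))=1.959963297; dist=6371·c=12486.926 ≈ 12486.9 km; running total=34889.0 km
Leg 3 bearing: y=sinΔλ·cosφ2=0.43971864, x=cosφ1·sinφ2-sinφ1·cosφ2·cosΔλ=0.81405752; θ=atan2(y, x)=28.3760° ≈ 28.4°
Leg 4: φ1=0.3334574, φ2=0.7052753, Δφ=0.3718180, Δλ=-1.3363236 rad; a=sin²(Δφ/2)+cosφ1·cosφ2·sin²(Δλ/2)=0.3103313920; c=2·atan2(√a, √(1-a))=1.181716459; dist=6371·c=7528.716 ≈ 7528.7 km; running total=42417.7 km
Leg 4 bearing: y=sinΔλ·cosφ2=-0.74059798, x=cosφ1·sinφ2-sinφ1·cosφ2·cosΔλ=0.55463313; θ=atan2(y, x)=-53.1705° <0 so +360° → 306.8295° ≈ 306.8°
Leg 5: φ1=0.7052753, φ2=1.0461015, Δφ=0.3408262, Δλ=0.2519679 rad; a=sin²(Δφ/2)+cosφ1·cosφ2·sin²(Δλ/2)=0.0347828071; c=2·atan2(√a, √(1-a))=0.375199899; dist=6371·c=2390.399 ≈ 2390.4 km; running total=44808.1 km
Leg 5 bearing: y=sinΔλ·cosφ2=0.12489170, x=cosφ1·sinφ2-sinφ1·cosφ2·cosΔλ=0.34451984; θ=atan2(y, x)=19.9261° ≈ 19.9°
Leg 6: φ1=1.0461015, φ2=0.7160772, Δφ=-0.3300243, Δλ=0.3169134 rad; a=sin²(Δφ/2)+cosφ1·cosφ2·sin²(Δλ/2)=0.0363923574; c=2·atan2(√a, √(1-a))=0.383888524; dist=6371·c=2445.754 ≈ 2445.8 km; running total=47253.9 km
Leg 6 bearing: y=sinΔλ·cosφ2=0.23509338, x=cosφ1·sinφ2-sinφ1·cosφ2·cosΔλ=-0.29155260; θ=atan2(y, x)=141.1190° ≈ 141.1°

Leg 1: dist=13478.3 km, bearing=306.6°
Leg 2: dist=8923.8 km, bearing=313.3°
Leg 3: dist=12486.9 km, bearing=28.4°
Leg 4: dist=7528.7 km, bearing=306.8°
Leg 5: dist=2390.4 km, bearing=19.9°
Leg 6: dist=2445.8 km, bearing=141.1°
Total: 47253.9 km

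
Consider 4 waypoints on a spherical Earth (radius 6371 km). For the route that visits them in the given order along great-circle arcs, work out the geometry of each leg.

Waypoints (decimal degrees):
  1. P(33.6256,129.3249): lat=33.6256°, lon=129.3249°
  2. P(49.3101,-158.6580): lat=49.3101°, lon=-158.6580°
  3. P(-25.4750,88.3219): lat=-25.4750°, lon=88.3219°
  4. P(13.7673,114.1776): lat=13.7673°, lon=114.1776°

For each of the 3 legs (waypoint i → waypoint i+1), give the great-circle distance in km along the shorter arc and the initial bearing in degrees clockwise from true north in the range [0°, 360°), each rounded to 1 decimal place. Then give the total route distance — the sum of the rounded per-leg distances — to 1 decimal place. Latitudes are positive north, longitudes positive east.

Leg 1: dist=6006.8 km, bearing=50.0°
Leg 2: dist=13766.0 km, bearing=269.1°
Leg 3: dist=5185.1 km, bearing=35.6°
Total: 24957.9 km

Leg 1: φ1=0.5868774, φ2=0.8606236, Δφ=0.2737462, Δλ=-5.0262498 rad; a=sin²(Δφ/2)+cosφ1·cosφ2·sin²(Δλ/2)=0.2062529568; c=2·atan2(√a, √(1-a))=0.942837650; dist=6371·c=6006.819 ≈ 6006.8 km; running total=6006.8 km
Leg 1 bearing: y=sinΔλ·cosφ2=0.62011543, x=cosφ1·sinφ2-sinφ1·cosφ2·cosΔλ=0.51991111; θ=atan2(y, x)=50.0232° ≈ 50.0°
Leg 2: φ1=0.8606236, φ2=-0.4446226, Δφ=-1.3052462, Δλ=4.3106124 rad; a=sin²(Δφ/2)+cosφ1·cosφ2·sin²(Δλ/2)=0.7781505859; c=2·atan2(√a, √(1-a))=2.160724300; dist=6371·c=13765.975 ≈ 13766.0 km; running total=19772.8 km
Leg 2 bearing: y=sinΔλ·cosφ2=-0.83088317, x=cosφ1·sinφ2-sinφ1·cosφ2·cosΔλ=-0.01273423; θ=atan2(y, x)=-90.8781° <0 so +360° → 269.1219° ≈ 269.1°
Leg 3: φ1=-0.4446226, φ2=0.2402847, Δφ=0.6849073, Δλ=0.4512671 rad; a=sin²(Δφ/2)+cosφ1·cosφ2·sin²(Δλ/2)=0.1566489272; c=2·atan2(√a, √(1-a))=0.813853685; dist=6371·c=5185.062 ≈ 5185.1 km; running total=24957.9 km
Leg 3 bearing: y=sinΔλ·cosφ2=0.42357692, x=cosφ1·sinφ2-sinφ1·cosφ2·cosΔλ=0.59078148; θ=atan2(y, x)=35.6397° ≈ 35.6°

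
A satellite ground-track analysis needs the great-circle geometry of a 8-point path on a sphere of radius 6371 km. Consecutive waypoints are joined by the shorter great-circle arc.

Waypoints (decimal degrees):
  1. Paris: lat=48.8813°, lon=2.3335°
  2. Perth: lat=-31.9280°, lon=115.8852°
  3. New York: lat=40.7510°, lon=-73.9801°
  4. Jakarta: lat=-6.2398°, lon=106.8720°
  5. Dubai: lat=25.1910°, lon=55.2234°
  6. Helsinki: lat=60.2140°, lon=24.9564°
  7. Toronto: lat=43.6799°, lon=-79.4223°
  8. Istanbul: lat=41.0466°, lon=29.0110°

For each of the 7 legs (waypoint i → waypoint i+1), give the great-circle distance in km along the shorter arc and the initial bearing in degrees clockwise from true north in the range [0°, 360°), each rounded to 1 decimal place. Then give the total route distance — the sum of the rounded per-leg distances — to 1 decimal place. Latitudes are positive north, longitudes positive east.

Leg 1: dist=14279.7 km, bearing=96.8°
Leg 2: dist=18696.5 km, bearing=39.2°
Leg 3: dist=16176.7 km, bearing=358.5°
Leg 4: dist=6583.9 km, bearing=304.3°
Leg 5: dist=4530.4 km, bearing=337.4°
Leg 6: dist=6596.6 km, bearing=305.5°
Leg 7: dist=8192.5 km, bearing=48.2°
Total: 75056.3 km

Leg 1: φ1=0.8531396, φ2=-0.5572487, Δφ=-1.4103884, Δλ=1.9818510 rad; a=sin²(Δφ/2)+cosφ1·cosφ2·sin²(Δλ/2)=0.8107136040; c=2·atan2(√a, √(1-a))=2.241359362; dist=6371·c=14279.700 ≈ 14279.7 km; running total=14279.7 km
Leg 1 bearing: y=sinΔλ·cosφ2=0.77801543, x=cosφ1·sinφ2-sinφ1·cosφ2·cosΔλ=-0.09230499; θ=atan2(y, x)=96.7660° ≈ 96.8°
Leg 2: φ1=-0.5572487, φ2=0.7112391, Δφ=1.2684878, Δλ=-3.3137746 rad; a=sin²(Δφ/2)+cosφ1·cosφ2·sin²(Δλ/2)=0.9893299117; c=2·atan2(√a, √(1-a))=2.934631246; dist=6371·c=18696.536 ≈ 18696.5 km; running total=32976.2 km
Leg 2 bearing: y=sinΔλ·cosφ2=0.12979352, x=cosφ1·sinφ2-sinφ1·cosφ2·cosΔλ=0.15930660; θ=atan2(y, x)=39.1711° ≈ 39.2°
Leg 3: φ1=0.7112391, φ2=-0.1089051, Δφ=-0.8201442, Δλ=3.1564646 rad; a=sin²(Δφ/2)+cosφ1·cosφ2·sin²(Δλ/2)=0.9119660877; c=2·atan2(√a, √(1-a))=2.539111613; dist=6371·c=16176.680 ≈ 16176.7 km; running total=49152.9 km
Leg 3 bearing: y=sinΔλ·cosφ2=-0.01478330, x=cosφ1·sinφ2-sinφ1·cosφ2·cosΔλ=0.56649556; θ=atan2(y, x)=-1.4949° <0 so +360° → 358.5051° ≈ 358.5°
Leg 4: φ1=-0.1089051, φ2=0.4396659, Δφ=0.5485709, Δλ=-0.9014381 rad; a=sin²(Δφ/2)+cosφ1·cosφ2·sin²(Δλ/2)=0.2440588329; c=2·atan2(√a, √(1-a))=1.033421796; dist=6371·c=6583.930 ≈ 6583.9 km; running total=55736.8 km
Leg 4 bearing: y=sinΔλ·cosφ2=-0.70963596, x=cosφ1·sinφ2-sinφ1·cosφ2·cosΔλ=0.48414180; θ=atan2(y, x)=-55.6966° <0 so +360° → 304.3034° ≈ 304.3°
Leg 5: φ1=0.4396659, φ2=1.0509326, Δφ=0.6112667, Δλ=-0.5282588 rad; a=sin²(Δφ/2)+cosφ1·cosφ2·sin²(Δλ/2)=0.1211768551; c=2·atan2(√a, √(1-a))=0.711097105; dist=6371·c=4530.400 ≈ 4530.4 km; running total=60267.2 km
Leg 5 bearing: y=sinΔλ·cosφ2=-0.25038304, x=cosφ1·sinφ2-sinφ1·cosφ2·cosΔλ=0.60272750; θ=atan2(y, x)=-22.5588° <0 so +360° → 337.4412° ≈ 337.4°
Leg 6: φ1=1.0509326, φ2=0.7623581, Δφ=-0.2885745, Δλ=-1.8217520 rad; a=sin²(Δφ/2)+cosφ1·cosφ2·sin²(Δλ/2)=0.2449140371; c=2·atan2(√a, √(1-a))=1.035411651; dist=6371·c=6596.608 ≈ 6596.6 km; running total=66863.8 km
Leg 6 bearing: y=sinΔλ·cosφ2=-0.70055533, x=cosφ1·sinφ2-sinφ1·cosφ2·cosΔλ=0.49894573; θ=atan2(y, x)=-54.5410° <0 so +360° → 305.4590° ≈ 305.5°
Leg 7: φ1=0.7623581, φ2=0.7163983, Δφ=-0.0459598, Δλ=1.8925181 rad; a=sin²(Δφ/2)+cosφ1·cosφ2·sin²(Δλ/2)=0.3594736434; c=2·atan2(√a, √(1-a))=1.285905466; dist=6371·c=8192.504 ≈ 8192.5 km; running total=75056.3 km
Leg 7 bearing: y=sinΔλ·cosφ2=0.71548079, x=cosφ1·sinφ2-sinφ1·cosφ2·cosΔλ=0.63960660; θ=atan2(y, x)=48.2048° ≈ 48.2°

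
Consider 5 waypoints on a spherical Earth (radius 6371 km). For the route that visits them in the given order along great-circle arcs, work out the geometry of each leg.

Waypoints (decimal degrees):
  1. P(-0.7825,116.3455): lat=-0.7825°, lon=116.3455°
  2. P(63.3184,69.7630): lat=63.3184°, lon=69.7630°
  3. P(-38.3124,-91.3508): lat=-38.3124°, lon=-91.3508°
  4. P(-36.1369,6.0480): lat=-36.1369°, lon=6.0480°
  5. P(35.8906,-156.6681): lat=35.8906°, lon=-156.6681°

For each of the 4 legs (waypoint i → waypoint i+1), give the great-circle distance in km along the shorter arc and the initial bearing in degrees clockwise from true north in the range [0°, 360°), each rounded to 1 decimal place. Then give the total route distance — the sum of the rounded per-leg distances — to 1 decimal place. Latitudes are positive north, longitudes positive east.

Leg 1: dist=8090.4 km, bearing=340.0°
Leg 2: dist=16961.2 km, bearing=326.6°
Leg 3: dist=8173.0 km, bearing=123.4°
Leg 4: dist=18462.3 km, bearing=274.1°
Total: 51686.9 km

Leg 1: φ1=-0.0136572, φ2=1.1051146, Δφ=1.1187718, Δλ=-0.8130180 rad; a=sin²(Δφ/2)+cosφ1·cosφ2·sin²(Δλ/2)=0.3518036791; c=2·atan2(√a, √(1-a))=1.269882975; dist=6371·c=8090.424 ≈ 8090.4 km; running total=8090.4 km
Leg 1 bearing: y=sinΔλ·cosφ2=-0.32616109, x=cosφ1·sinφ2-sinφ1·cosφ2·cosΔλ=0.89764712; θ=atan2(y, x)=-19.9687° <0 so +360° → 340.0313° ≈ 340.0°
Leg 2: φ1=1.1051146, φ2=-0.6686775, Δφ=-1.7737921, Δλ=-2.8119663 rad; a=sin²(Δφ/2)+cosφ1·cosφ2·sin²(Δλ/2)=0.9436476419; c=2·atan2(√a, √(1-a))=2.662243503; dist=6371·c=16961.153 ≈ 16961.2 km; running total=25051.6 km
Leg 2 bearing: y=sinΔλ·cosφ2=-0.25398048, x=cosφ1·sinφ2-sinφ1·cosφ2·cosΔλ=0.38496882; θ=atan2(y, x)=-33.4146° <0 so +360° → 326.5854° ≈ 326.6°
Leg 3: φ1=-0.6686775, φ2=-0.6307079, Δφ=0.0379696, Δλ=1.6999297 rad; a=sin²(Δφ/2)+cosφ1·cosφ2·sin²(Δλ/2)=0.3580042776; c=2·atan2(√a, √(1-a))=1.282841926; dist=6371·c=8172.986 ≈ 8173.0 km; running total=33224.6 km
Leg 3 bearing: y=sinΔλ·cosφ2=0.80088598, x=cosφ1·sinφ2-sinφ1·cosφ2·cosΔλ=-0.52719114; θ=atan2(y, x)=123.3553° ≈ 123.4°
Leg 4: φ1=-0.6307079, φ2=0.6264091, Δφ=1.2571170, Δλ=-2.8399317 rad; a=sin²(Δφ/2)+cosφ1·cosφ2·sin²(Δλ/2)=0.9852232510; c=2·atan2(√a, √(1-a))=2.897870581; dist=6371·c=18462.333 ≈ 18462.3 km; running total=51686.9 km
Leg 4 bearing: y=sinΔλ·cosφ2=-0.24069728, x=cosφ1·sinφ2-sinφ1·cosφ2·cosΔλ=0.01727447; θ=atan2(y, x)=-85.8950° <0 so +360° → 274.1050° ≈ 274.1°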